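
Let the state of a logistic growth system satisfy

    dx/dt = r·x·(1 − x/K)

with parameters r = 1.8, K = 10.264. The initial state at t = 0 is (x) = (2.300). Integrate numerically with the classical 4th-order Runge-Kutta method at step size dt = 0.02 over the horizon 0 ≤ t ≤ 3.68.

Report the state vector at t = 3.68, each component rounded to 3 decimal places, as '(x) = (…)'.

t=0.000: state=(2.300)
step 1 (dt=0.02): k1=(3.212), k2=(3.244), k3=(3.244), k4=(3.276); state += dt/6·(k1+2k2+2k3+k4)
t=0.020: state=(2.365)
t=0.040: state=(2.431)
t=0.060: state=(2.498)
continuing one RK4 step at a time; state shown every 10 steps (Δt=0.2):
t=0.200: state=(3.005)
t=0.400: state=(3.822)
t=0.600: state=(4.717)
t=0.800: state=(5.638)
t=1.000: state=(6.528)
t=1.200: state=(7.335)
t=1.400: state=(8.028)
t=1.600: state=(8.594)
t=1.800: state=(9.038)
t=2.000: state=(9.377)
t=2.200: state=(9.628)
t=2.400: state=(9.812)
t=2.600: state=(9.944)
t=2.800: state=(10.039)
t=3.000: state=(10.106)
t=3.200: state=(10.153)
t=3.400: state=(10.186)
t=3.600: state=(10.210)
t=3.680: state=(10.217)

(x) = (10.217)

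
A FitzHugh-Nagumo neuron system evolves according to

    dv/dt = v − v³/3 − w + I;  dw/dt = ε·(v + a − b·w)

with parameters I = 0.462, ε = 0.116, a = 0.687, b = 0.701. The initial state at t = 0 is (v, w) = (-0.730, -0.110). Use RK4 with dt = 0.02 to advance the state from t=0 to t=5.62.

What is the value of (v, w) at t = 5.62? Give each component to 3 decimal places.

t=0.000: state=(-0.730, -0.110)
step 1 (dt=0.02): k1=(-0.028, 0.004), k2=(-0.028, 0.004), k3=(-0.028, 0.004), k4=(-0.029, 0.004); state += dt/6·(k1+2k2+2k3+k4)
t=0.020: state=(-0.731, -0.110)
t=0.040: state=(-0.731, -0.110)
t=0.060: state=(-0.732, -0.110)
continuing one RK4 step at a time; state shown every 10 steps (Δt=0.2):
t=0.200: state=(-0.736, -0.109)
t=0.400: state=(-0.743, -0.109)
t=0.600: state=(-0.750, -0.108)
t=0.800: state=(-0.758, -0.108)
t=1.000: state=(-0.767, -0.108)
t=1.200: state=(-0.777, -0.108)
t=1.400: state=(-0.787, -0.109)
t=1.600: state=(-0.799, -0.109)
t=1.800: state=(-0.810, -0.110)
t=2.000: state=(-0.823, -0.112)
t=2.200: state=(-0.836, -0.113)
t=2.400: state=(-0.849, -0.115)
t=2.600: state=(-0.863, -0.117)
t=2.800: state=(-0.877, -0.119)
t=3.000: state=(-0.891, -0.122)
t=3.200: state=(-0.906, -0.125)
t=3.400: state=(-0.920, -0.128)
t=3.600: state=(-0.934, -0.131)
t=3.800: state=(-0.947, -0.135)
t=4.000: state=(-0.960, -0.139)
t=4.200: state=(-0.973, -0.143)
t=4.400: state=(-0.985, -0.148)
t=4.600: state=(-0.996, -0.152)
t=4.800: state=(-1.006, -0.157)
t=5.000: state=(-1.015, -0.162)
t=5.200: state=(-1.023, -0.167)
t=5.400: state=(-1.030, -0.172)
t=5.600: state=(-1.035, -0.177)
t=5.620: state=(-1.036, -0.178)

(v, w) = (-1.036, -0.178)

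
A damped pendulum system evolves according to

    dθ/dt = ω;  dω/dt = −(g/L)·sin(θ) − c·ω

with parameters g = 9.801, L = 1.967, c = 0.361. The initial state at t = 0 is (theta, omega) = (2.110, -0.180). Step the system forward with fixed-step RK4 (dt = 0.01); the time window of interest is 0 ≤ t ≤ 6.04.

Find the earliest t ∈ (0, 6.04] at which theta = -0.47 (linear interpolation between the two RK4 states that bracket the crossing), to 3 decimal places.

t=0.000: state=(2.110, -0.180)
step 1 (dt=0.01): k1=(-0.180, -4.211), k2=(-0.201, -4.205), k3=(-0.201, -4.206), k4=(-0.222, -4.201); state += dt/6·(k1+2k2+2k3+k4)
t=0.010: state=(2.108, -0.222)
t=0.020: state=(2.106, -0.264)
t=0.030: state=(2.103, -0.306)
continuing one RK4 step at a time; state shown every 20 steps (Δt=0.2):
t=0.200: state=(1.991, -1.014)
t=0.400: state=(1.703, -1.862)
t=0.600: state=(1.247, -2.682)
t=0.800: state=(0.646, -3.267)
t=1.000: state=(-0.024, -3.325)
t=1.140: state=(-0.469, -2.993)
next step: t=1.150: state=(-0.499, -2.959) — theta has crossed -0.47
linear interpolation between t=1.140 (-0.46946) and t=1.150 (-0.49922) → t≈1.140

t = 1.140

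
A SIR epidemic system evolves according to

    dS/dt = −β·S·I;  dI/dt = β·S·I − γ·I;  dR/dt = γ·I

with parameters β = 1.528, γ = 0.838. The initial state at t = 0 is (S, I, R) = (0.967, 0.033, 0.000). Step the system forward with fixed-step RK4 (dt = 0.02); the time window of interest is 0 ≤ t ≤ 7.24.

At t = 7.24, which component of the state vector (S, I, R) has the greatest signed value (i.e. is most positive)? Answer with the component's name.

t=0.000: state=(0.967, 0.033, 0.000)
step 1 (dt=0.02): k1=(-0.049, 0.021, 0.028), k2=(-0.049, 0.021, 0.028), k3=(-0.049, 0.021, 0.028), k4=(-0.049, 0.021, 0.028); state += dt/6·(k1+2k2+2k3+k4)
t=0.020: state=(0.966, 0.033, 0.001)
t=0.040: state=(0.965, 0.034, 0.001)
t=0.060: state=(0.964, 0.034, 0.002)
continuing one RK4 step at a time; state shown every 25 steps (Δt=0.5):
t=0.500: state=(0.939, 0.045, 0.016)
t=1.000: state=(0.902, 0.060, 0.038)
t=1.500: state=(0.856, 0.077, 0.067)
t=2.000: state=(0.802, 0.095, 0.103)
t=2.500: state=(0.740, 0.113, 0.147)
t=3.000: state=(0.675, 0.128, 0.197)
t=3.500: state=(0.610, 0.137, 0.253)
t=4.000: state=(0.548, 0.141, 0.311)
t=4.500: state=(0.493, 0.137, 0.370)
t=5.000: state=(0.445, 0.129, 0.426)
t=5.500: state=(0.405, 0.118, 0.478)
t=6.000: state=(0.372, 0.104, 0.524)
t=6.500: state=(0.345, 0.090, 0.565)
t=7.000: state=(0.324, 0.076, 0.600)
t=7.240: state=(0.315, 0.070, 0.614)
compare at T: S=0.315, I=0.070, R=0.614

largest component: R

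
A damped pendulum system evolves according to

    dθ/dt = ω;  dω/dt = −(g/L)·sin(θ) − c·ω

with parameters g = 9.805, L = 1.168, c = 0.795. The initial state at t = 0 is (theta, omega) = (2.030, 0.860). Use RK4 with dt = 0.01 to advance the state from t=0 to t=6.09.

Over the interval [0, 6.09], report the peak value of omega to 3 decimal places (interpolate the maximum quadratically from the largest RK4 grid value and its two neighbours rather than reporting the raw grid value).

t=0.000: state=(2.030, 0.860)
step 1 (dt=0.01): k1=(0.860, -8.209), k2=(0.819, -8.160), k3=(0.819, -8.161), k4=(0.778, -8.113); state += dt/6·(k1+2k2+2k3+k4)
t=0.010: state=(2.038, 0.778)
t=0.020: state=(2.046, 0.698)
t=0.030: state=(2.052, 0.618)
continuing one RK4 step at a time; state shown every 20 steps (Δt=0.2):
t=0.200: state=(2.048, -0.633)
t=0.400: state=(1.786, -1.986)
t=0.600: state=(1.260, -3.227)
t=0.800: state=(0.529, -3.939)
t=1.000: state=(-0.240, -3.553)
t=1.200: state=(-0.827, -2.213)
t=1.400: state=(-1.107, -0.587)
t=1.600: state=(-1.072, 0.892)
t=1.800: state=(-0.774, 2.008)
t=2.000: state=(-0.310, 2.509)
t=2.200: state=(0.176, 2.226)
t=2.400: state=(0.539, 1.330)
t=2.600: state=(0.694, 0.212)
t=2.800: state=(0.631, -0.793)
t=3.000: state=(0.400, -1.451)
t=3.200: state=(0.085, -1.606)
t=3.400: state=(-0.209, -1.259)
t=3.600: state=(-0.397, -0.591)
t=3.800: state=(-0.441, 0.145)
t=4.000: state=(-0.349, 0.733)
t=4.200: state=(-0.167, 1.025)
t=4.400: state=(0.038, 0.969)
t=4.600: state=(0.201, 0.630)
t=4.800: state=(0.280, 0.154)
t=5.000: state=(0.264, -0.297)
t=5.200: state=(0.172, -0.595)
t=5.400: state=(0.041, -0.672)
t=5.600: state=(-0.083, -0.535)
t=5.800: state=(-0.163, -0.257)
t=6.000: state=(-0.183, 0.056)
t=6.090: state=(-0.172, 0.182)
largest grid value and its neighbours: omega(2.020)=2.51638, omega(2.030)=2.51692, omega(2.040)=2.51542
parabola through these three points peaks at t≈2.028 with omega≈2.51698

max omega = 2.517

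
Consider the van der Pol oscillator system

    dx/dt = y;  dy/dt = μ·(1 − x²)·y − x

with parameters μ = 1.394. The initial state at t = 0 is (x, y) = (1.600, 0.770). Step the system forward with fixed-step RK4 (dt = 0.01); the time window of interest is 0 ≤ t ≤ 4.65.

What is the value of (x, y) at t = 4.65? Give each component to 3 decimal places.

t=0.000: state=(1.600, 0.770)
step 1 (dt=0.01): k1=(0.770, -3.274), k2=(0.754, -3.256), k3=(0.754, -3.256), k4=(0.737, -3.236); state += dt/6·(k1+2k2+2k3+k4)
t=0.010: state=(1.608, 0.737)
t=0.020: state=(1.615, 0.705)
t=0.030: state=(1.622, 0.674)
continuing one RK4 step at a time; state shown every 20 steps (Δt=0.2):
t=0.200: state=(1.695, 0.212)
t=0.400: state=(1.699, -0.139)
t=0.600: state=(1.648, -0.348)
t=0.800: state=(1.564, -0.485)
t=1.000: state=(1.456, -0.594)
t=1.200: state=(1.327, -0.703)
t=1.400: state=(1.174, -0.833)
t=1.600: state=(0.991, -1.006)
t=1.800: state=(0.767, -1.252)
t=2.000: state=(0.482, -1.618)
t=2.200: state=(0.108, -2.148)
t=2.400: state=(-0.385, -2.783)
t=2.600: state=(-0.982, -3.066)
t=2.800: state=(-1.540, -2.332)
t=3.000: state=(-1.879, -1.073)
t=3.200: state=(-1.999, -0.220)
t=3.400: state=(-1.998, 0.176)
t=3.600: state=(-1.943, 0.350)
t=3.800: state=(-1.863, 0.440)
t=4.000: state=(-1.769, 0.501)
t=4.200: state=(-1.663, 0.557)
t=4.400: state=(-1.546, 0.620)
t=4.600: state=(-1.414, 0.698)
t=4.650: state=(-1.379, 0.721)

(x, y) = (-1.379, 0.721)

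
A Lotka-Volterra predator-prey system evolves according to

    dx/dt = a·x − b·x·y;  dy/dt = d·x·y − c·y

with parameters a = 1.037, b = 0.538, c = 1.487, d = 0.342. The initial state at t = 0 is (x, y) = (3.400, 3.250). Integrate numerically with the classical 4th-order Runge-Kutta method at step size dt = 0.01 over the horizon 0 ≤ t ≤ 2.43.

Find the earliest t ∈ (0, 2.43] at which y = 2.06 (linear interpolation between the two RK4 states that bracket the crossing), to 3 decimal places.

t = 0.839

t=0.000: state=(3.400, 3.250)
step 1 (dt=0.01): k1=(-2.419, -1.054), k2=(-2.401, -1.065), k3=(-2.401, -1.065), k4=(-2.383, -1.077); state += dt/6·(k1+2k2+2k3+k4)
t=0.010: state=(3.376, 3.239)
t=0.020: state=(3.352, 3.228)
t=0.030: state=(3.329, 3.217)
continuing one RK4 step at a time; state shown every 10 steps (Δt=0.1):
t=0.100: state=(3.176, 3.134)
t=0.200: state=(2.987, 3.001)
t=0.300: state=(2.830, 2.856)
t=0.400: state=(2.703, 2.706)
t=0.500: state=(2.603, 2.553)
t=0.600: state=(2.527, 2.402)
t=0.700: state=(2.473, 2.255)
t=0.800: state=(2.439, 2.113)
t=0.830: state=(2.433, 2.072)
next step: t=0.840: state=(2.431, 2.059) — y has crossed 2.06
linear interpolation between t=0.830 (2.07243) and t=0.840 (2.05889) → t≈0.839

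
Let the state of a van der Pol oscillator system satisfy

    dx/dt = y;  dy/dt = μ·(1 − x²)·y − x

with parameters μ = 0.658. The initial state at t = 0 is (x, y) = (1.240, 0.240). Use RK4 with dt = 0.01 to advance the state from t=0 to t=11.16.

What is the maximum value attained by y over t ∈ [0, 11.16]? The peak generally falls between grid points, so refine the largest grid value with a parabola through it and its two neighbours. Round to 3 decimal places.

max y = 2.285

t=0.000: state=(1.240, 0.240)
step 1 (dt=0.01): k1=(0.240, -1.325), k2=(0.233, -1.324), k3=(0.233, -1.324), k4=(0.227, -1.323); state += dt/6·(k1+2k2+2k3+k4)
t=0.010: state=(1.242, 0.227)
t=0.020: state=(1.245, 0.214)
t=0.030: state=(1.247, 0.200)
continuing one RK4 step at a time; state shown every 50 steps (Δt=0.5):
t=0.500: state=(1.202, -0.371)
t=1.000: state=(0.887, -0.883)
t=1.500: state=(0.313, -1.426)
t=2.000: state=(-0.534, -1.898)
t=2.500: state=(-1.416, -1.392)
t=3.000: state=(-1.796, -0.164)
t=3.500: state=(-1.676, 0.559)
t=4.000: state=(-1.283, 0.998)
t=4.500: state=(-0.666, 1.503)
t=5.000: state=(0.250, 2.155)
t=5.500: state=(1.350, 1.939)
t=6.000: state=(1.940, 0.409)
t=6.500: state=(1.889, -0.477)
t=7.000: state=(1.540, -0.894)
t=7.500: state=(0.994, -1.310)
t=8.000: state=(0.193, -1.933)
t=8.500: state=(-0.913, -2.321)
t=9.000: state=(-1.819, -1.055)
t=9.500: state=(-1.987, 0.214)
t=10.000: state=(-1.732, 0.741)
t=10.500: state=(-1.270, 1.113)
t=11.000: state=(-0.594, 1.631)
t=11.160: state=(-0.316, 1.848)
largest grid value and its neighbours: y(5.200)=2.28444, y(5.210)=2.28484, y(5.220)=2.28452
parabola through these three points peaks at t≈5.211 with y≈2.28484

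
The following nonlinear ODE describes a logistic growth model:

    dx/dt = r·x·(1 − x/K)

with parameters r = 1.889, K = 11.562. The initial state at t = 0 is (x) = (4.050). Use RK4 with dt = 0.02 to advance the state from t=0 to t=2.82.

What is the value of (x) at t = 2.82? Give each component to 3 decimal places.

(x) = (11.459)

t=0.000: state=(4.050)
step 1 (dt=0.02): k1=(4.971), k2=(4.998), k3=(4.998), k4=(5.026); state += dt/6·(k1+2k2+2k3+k4)
t=0.020: state=(4.150)
t=0.040: state=(4.251)
t=0.060: state=(4.353)
continuing one RK4 step at a time; state shown every 5 steps (Δt=0.1):
t=0.100: state=(4.560)
t=0.200: state=(5.091)
t=0.300: state=(5.633)
t=0.400: state=(6.179)
t=0.500: state=(6.717)
t=0.600: state=(7.239)
t=0.700: state=(7.737)
t=0.800: state=(8.204)
t=0.900: state=(8.636)
t=1.000: state=(9.029)
t=1.100: state=(9.383)
t=1.200: state=(9.698)
t=1.300: state=(9.975)
t=1.400: state=(10.216)
t=1.500: state=(10.425)
t=1.600: state=(10.604)
t=1.700: state=(10.758)
t=1.800: state=(10.888)
t=1.900: state=(10.998)
t=2.000: state=(11.092)
t=2.100: state=(11.170)
t=2.200: state=(11.235)
t=2.300: state=(11.290)
t=2.400: state=(11.336)
t=2.500: state=(11.374)
t=2.600: state=(11.406)
t=2.700: state=(11.433)
t=2.800: state=(11.455)
t=2.820: state=(11.459)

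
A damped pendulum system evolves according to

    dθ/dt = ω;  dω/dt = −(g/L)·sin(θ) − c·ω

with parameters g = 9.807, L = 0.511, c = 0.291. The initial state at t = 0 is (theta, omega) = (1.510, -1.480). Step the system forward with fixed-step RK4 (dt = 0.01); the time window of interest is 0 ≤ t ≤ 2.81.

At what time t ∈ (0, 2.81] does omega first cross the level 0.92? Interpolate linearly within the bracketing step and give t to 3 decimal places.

t = 0.801

t=0.000: state=(1.510, -1.480)
step 1 (dt=0.01): k1=(-1.480, -18.726), k2=(-1.574, -18.689), k3=(-1.573, -18.689), k4=(-1.667, -18.651); state += dt/6·(k1+2k2+2k3+k4)
t=0.010: state=(1.494, -1.667)
t=0.020: state=(1.477, -1.853)
t=0.030: state=(1.457, -2.038)
continuing one RK4 step at a time; state shown every 10 steps (Δt=0.1):
t=0.100: state=(1.270, -3.298)
t=0.200: state=(0.859, -4.857)
t=0.300: state=(0.320, -5.766)
t=0.400: state=(-0.260, -5.653)
t=0.500: state=(-0.777, -4.547)
t=0.600: state=(-1.150, -2.856)
t=0.700: state=(-1.342, -0.975)
t=0.800: state=(-1.345, 0.902)
next step: t=0.810: state=(-1.335, 1.086) — omega has crossed 0.92
linear interpolation between t=0.800 (0.90230) and t=0.810 (1.08625) → t≈0.801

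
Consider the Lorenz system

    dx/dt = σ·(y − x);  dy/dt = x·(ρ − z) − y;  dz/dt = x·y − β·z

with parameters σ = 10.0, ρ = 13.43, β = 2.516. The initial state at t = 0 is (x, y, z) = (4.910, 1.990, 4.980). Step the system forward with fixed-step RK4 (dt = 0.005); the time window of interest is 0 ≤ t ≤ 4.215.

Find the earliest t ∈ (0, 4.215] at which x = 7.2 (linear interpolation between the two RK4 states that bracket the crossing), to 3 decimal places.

t=0.000: state=(4.910, 1.990, 4.980)
step 1 (dt=0.005): k1=(-29.200, 39.499, -2.759), k2=(-27.483, 38.817, -2.409), k3=(-27.543, 38.851, -2.411), k4=(-25.880, 38.199, -2.075); state += dt/6·(k1+2k2+2k3+k4)
t=0.005: state=(4.772, 2.184, 4.968)
t=0.010: state=(4.651, 2.372, 4.959)
t=0.015: state=(4.544, 2.555, 4.953)
continuing one RK4 step at a time; state shown every 40 steps (Δt=0.2):
t=0.200: state=(5.997, 8.244, 7.195)
t=0.250: state=(7.170, 9.542, 9.118)
next step: t=0.255: state=(7.288, 9.646, 9.349) — x has crossed 7.2
linear interpolation between t=0.250 (7.17008) and t=0.255 (7.28832) → t≈0.251

t = 0.251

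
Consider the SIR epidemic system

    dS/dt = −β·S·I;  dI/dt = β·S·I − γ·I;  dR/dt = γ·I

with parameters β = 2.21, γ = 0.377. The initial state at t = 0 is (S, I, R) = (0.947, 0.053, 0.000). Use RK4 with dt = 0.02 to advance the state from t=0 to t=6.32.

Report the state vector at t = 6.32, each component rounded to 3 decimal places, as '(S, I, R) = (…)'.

t=0.000: state=(0.947, 0.053, 0.000)
step 1 (dt=0.02): k1=(-0.111, 0.091, 0.020), k2=(-0.113, 0.092, 0.020), k3=(-0.113, 0.092, 0.020), k4=(-0.115, 0.094, 0.021); state += dt/6·(k1+2k2+2k3+k4)
t=0.020: state=(0.945, 0.055, 0.000)
t=0.040: state=(0.942, 0.057, 0.001)
t=0.060: state=(0.940, 0.059, 0.001)
continuing one RK4 step at a time; state shown every 25 steps (Δt=0.5):
t=0.500: state=(0.864, 0.120, 0.016)
t=1.000: state=(0.712, 0.239, 0.049)
t=1.500: state=(0.503, 0.389, 0.108)
t=2.000: state=(0.306, 0.501, 0.193)
t=2.500: state=(0.171, 0.537, 0.292)
t=3.000: state=(0.095, 0.513, 0.391)
t=3.500: state=(0.056, 0.461, 0.484)
t=4.000: state=(0.035, 0.401, 0.565)
t=4.500: state=(0.023, 0.342, 0.635)
t=5.000: state=(0.016, 0.290, 0.694)
t=5.500: state=(0.012, 0.244, 0.744)
t=6.000: state=(0.009, 0.204, 0.786)
t=6.320: state=(0.008, 0.182, 0.810)

(S, I, R) = (0.008, 0.182, 0.810)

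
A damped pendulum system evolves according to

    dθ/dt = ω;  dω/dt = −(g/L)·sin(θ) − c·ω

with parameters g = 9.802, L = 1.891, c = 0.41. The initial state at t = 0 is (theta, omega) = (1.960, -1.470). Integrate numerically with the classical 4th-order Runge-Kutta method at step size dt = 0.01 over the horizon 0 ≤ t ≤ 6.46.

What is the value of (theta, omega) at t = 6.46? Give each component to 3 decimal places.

(theta, omega) = (0.171, -1.063)

t=0.000: state=(1.960, -1.470)
step 1 (dt=0.01): k1=(-1.470, -4.193), k2=(-1.491, -4.199), k3=(-1.491, -4.199), k4=(-1.512, -4.205); state += dt/6·(k1+2k2+2k3+k4)
t=0.010: state=(1.945, -1.512)
t=0.020: state=(1.930, -1.554)
t=0.030: state=(1.914, -1.596)
continuing one RK4 step at a time; state shown every 25 steps (Δt=0.25):
t=0.250: state=(1.460, -2.531)
t=0.500: state=(0.713, -3.355)
t=0.750: state=(-0.147, -3.353)
t=1.000: state=(-0.882, -2.406)
t=1.250: state=(-1.318, -1.065)
t=1.500: state=(-1.418, 0.251)
t=1.750: state=(-1.205, 1.421)
t=2.000: state=(-0.731, 2.298)
t=2.250: state=(-0.107, 2.567)
t=2.500: state=(0.487, 2.069)
t=2.750: state=(0.885, 1.069)
t=3.000: state=(1.012, -0.053)
t=3.250: state=(0.869, -1.056)
t=3.500: state=(0.510, -1.743)
t=3.750: state=(0.042, -1.905)
t=4.000: state=(-0.393, -1.491)
t=4.250: state=(-0.672, -0.702)
t=4.500: state=(-0.737, 0.181)
t=4.750: state=(-0.592, 0.937)
t=5.000: state=(-0.295, 1.379)
t=5.250: state=(0.060, 1.384)
t=5.500: state=(0.363, 0.979)
t=5.750: state=(0.530, 0.336)
t=6.000: state=(0.529, -0.334)
t=6.250: state=(0.376, -0.849)
t=6.460: state=(0.171, -1.063)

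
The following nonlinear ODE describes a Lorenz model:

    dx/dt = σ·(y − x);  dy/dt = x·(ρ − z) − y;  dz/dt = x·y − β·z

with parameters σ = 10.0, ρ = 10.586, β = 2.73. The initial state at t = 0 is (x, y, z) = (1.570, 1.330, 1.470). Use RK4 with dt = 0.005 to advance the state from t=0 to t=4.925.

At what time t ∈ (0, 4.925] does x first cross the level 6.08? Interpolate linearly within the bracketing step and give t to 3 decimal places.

t = 0.355

t=0.000: state=(1.570, 1.330, 1.470)
step 1 (dt=0.005): k1=(-2.400, 12.982, -1.925), k2=(-2.015, 12.902, -1.869), k3=(-2.027, 12.911, -1.868), k4=(-1.653, 12.840, -1.812); state += dt/6·(k1+2k2+2k3+k4)
t=0.005: state=(1.560, 1.395, 1.461)
t=0.010: state=(1.553, 1.458, 1.452)
t=0.015: state=(1.550, 1.522, 1.444)
continuing one RK4 step at a time; state shown every 40 steps (Δt=0.2):
t=0.200: state=(2.994, 4.446, 1.834)
t=0.355: state=(6.074, 8.460, 5.065)
next step: t=0.360: state=(6.193, 8.584, 5.256) — x has crossed 6.08
linear interpolation between t=0.355 (6.07379) and t=0.360 (6.19323) → t≈0.355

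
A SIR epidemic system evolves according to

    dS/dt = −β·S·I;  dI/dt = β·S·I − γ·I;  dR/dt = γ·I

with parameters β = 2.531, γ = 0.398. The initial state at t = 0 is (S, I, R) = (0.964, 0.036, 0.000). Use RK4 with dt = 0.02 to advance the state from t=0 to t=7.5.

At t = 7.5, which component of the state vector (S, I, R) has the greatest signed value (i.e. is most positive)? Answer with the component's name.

largest component: R

t=0.000: state=(0.964, 0.036, 0.000)
step 1 (dt=0.02): k1=(-0.088, 0.074, 0.014), k2=(-0.090, 0.075, 0.015), k3=(-0.090, 0.075, 0.015), k4=(-0.091, 0.076, 0.015); state += dt/6·(k1+2k2+2k3+k4)
t=0.020: state=(0.962, 0.037, 0.000)
t=0.040: state=(0.960, 0.039, 0.001)
t=0.060: state=(0.958, 0.041, 0.001)
continuing one RK4 step at a time; state shown every 25 steps (Δt=0.5):
t=0.500: state=(0.892, 0.096, 0.012)
t=1.000: state=(0.735, 0.223, 0.043)
t=1.500: state=(0.496, 0.400, 0.105)
t=2.000: state=(0.273, 0.529, 0.198)
t=2.500: state=(0.136, 0.556, 0.308)
t=3.000: state=(0.069, 0.516, 0.415)
t=3.500: state=(0.037, 0.451, 0.512)
t=4.000: state=(0.022, 0.383, 0.595)
t=4.500: state=(0.014, 0.321, 0.665)
t=5.000: state=(0.010, 0.267, 0.723)
t=5.500: state=(0.007, 0.221, 0.772)
t=6.000: state=(0.006, 0.183, 0.812)
t=6.500: state=(0.004, 0.151, 0.845)
t=7.000: state=(0.004, 0.124, 0.872)
t=7.500: state=(0.003, 0.102, 0.894)
compare at T: S=0.003, I=0.102, R=0.894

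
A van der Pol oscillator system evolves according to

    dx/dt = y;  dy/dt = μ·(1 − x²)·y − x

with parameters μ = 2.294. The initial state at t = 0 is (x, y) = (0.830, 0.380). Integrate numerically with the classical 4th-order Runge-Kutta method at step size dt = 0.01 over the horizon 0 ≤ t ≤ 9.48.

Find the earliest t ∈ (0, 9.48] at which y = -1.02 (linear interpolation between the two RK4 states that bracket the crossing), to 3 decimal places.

t = 1.300

t=0.000: state=(0.830, 0.380)
step 1 (dt=0.01): k1=(0.380, -0.559), k2=(0.377, -0.565), k3=(0.377, -0.565), k4=(0.374, -0.572); state += dt/6·(k1+2k2+2k3+k4)
t=0.010: state=(0.834, 0.374)
t=0.020: state=(0.837, 0.369)
t=0.030: state=(0.841, 0.363)
continuing one RK4 step at a time; state shown every 50 steps (Δt=0.5):
t=0.500: state=(0.928, -0.017)
t=1.000: state=(0.796, -0.536)
t=1.290: state=(0.579, -0.999)
next step: t=1.300: state=(0.569, -1.020) — y has crossed -1.02
linear interpolation between t=1.290 (-0.99888) and t=1.300 (-1.02014) → t≈1.300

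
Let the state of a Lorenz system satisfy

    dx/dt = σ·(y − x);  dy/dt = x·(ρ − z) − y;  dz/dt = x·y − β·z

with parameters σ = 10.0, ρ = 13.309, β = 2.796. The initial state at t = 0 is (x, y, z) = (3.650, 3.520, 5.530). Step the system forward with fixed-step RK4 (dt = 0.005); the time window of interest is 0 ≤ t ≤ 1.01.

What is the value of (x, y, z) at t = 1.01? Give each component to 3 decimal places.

t=0.000: state=(3.650, 3.520, 5.530)
step 1 (dt=0.005): k1=(-1.300, 24.873, -2.614), k2=(-0.646, 24.810, -2.380), k3=(-0.664, 24.820, -2.377), k4=(-0.026, 24.767, -2.140); state += dt/6·(k1+2k2+2k3+k4)
t=0.005: state=(3.647, 3.644, 5.518)
t=0.010: state=(3.650, 3.768, 5.509)
t=0.015: state=(3.658, 3.891, 5.502)
continuing one RK4 step at a time; state shown every 10 steps (Δt=0.05):
t=0.050: state=(3.863, 4.762, 5.530)
t=0.100: state=(4.493, 6.077, 5.864)
t=0.150: state=(5.414, 7.483, 6.671)
t=0.200: state=(6.525, 8.850, 8.090)
t=0.250: state=(7.676, 9.873, 10.168)
t=0.300: state=(8.627, 10.134, 12.698)
t=0.350: state=(9.088, 9.352, 15.126)
t=0.400: state=(8.859, 7.695, 16.759)
t=0.450: state=(7.986, 5.760, 17.223)
t=0.500: state=(6.749, 4.144, 16.665)
t=0.550: state=(5.483, 3.101, 15.508)
t=0.600: state=(4.420, 2.581, 14.129)
t=0.650: state=(3.655, 2.428, 12.749)
t=0.700: state=(3.183, 2.508, 11.474)
t=0.750: state=(2.963, 2.744, 10.349)
t=0.800: state=(2.950, 3.106, 9.400)
t=0.850: state=(3.110, 3.589, 8.644)
t=0.900: state=(3.425, 4.201, 8.109)
t=0.950: state=(3.885, 4.950, 7.831)
t=1.000: state=(4.488, 5.827, 7.863)
t=1.010: state=(4.624, 6.015, 7.912)

(x, y, z) = (4.624, 6.015, 7.912)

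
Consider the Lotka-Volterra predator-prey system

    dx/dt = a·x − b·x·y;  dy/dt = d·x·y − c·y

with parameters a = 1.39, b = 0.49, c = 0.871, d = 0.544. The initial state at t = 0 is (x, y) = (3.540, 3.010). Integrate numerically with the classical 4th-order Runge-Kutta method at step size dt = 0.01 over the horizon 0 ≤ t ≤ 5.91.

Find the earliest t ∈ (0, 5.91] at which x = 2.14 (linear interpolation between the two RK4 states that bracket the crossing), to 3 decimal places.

t = 0.737

t=0.000: state=(3.540, 3.010)
step 1 (dt=0.01): k1=(-0.301, 3.175), k2=(-0.328, 3.189), k3=(-0.328, 3.189), k4=(-0.356, 3.203); state += dt/6·(k1+2k2+2k3+k4)
t=0.010: state=(3.537, 3.042)
t=0.020: state=(3.533, 3.074)
t=0.030: state=(3.529, 3.106)
continuing one RK4 step at a time; state shown every 20 steps (Δt=0.2):
t=0.200: state=(3.368, 3.690)
t=0.400: state=(2.993, 4.389)
t=0.600: state=(2.494, 4.973)
t=0.730: state=(2.158, 5.234)
next step: t=0.740: state=(2.133, 5.249) — x has crossed 2.14
linear interpolation between t=0.730 (2.15783) and t=0.740 (2.13255) → t≈0.737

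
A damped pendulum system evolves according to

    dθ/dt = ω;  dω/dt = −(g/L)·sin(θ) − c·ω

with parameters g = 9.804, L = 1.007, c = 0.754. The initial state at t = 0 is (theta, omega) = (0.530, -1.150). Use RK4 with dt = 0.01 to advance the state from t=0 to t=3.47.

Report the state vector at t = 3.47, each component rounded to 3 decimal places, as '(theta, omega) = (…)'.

(theta, omega) = (0.033, 0.488)

t=0.000: state=(0.530, -1.150)
step 1 (dt=0.01): k1=(-1.150, -4.055), k2=(-1.170, -3.991), k3=(-1.170, -3.990), k4=(-1.190, -3.926); state += dt/6·(k1+2k2+2k3+k4)
t=0.010: state=(0.518, -1.190)
t=0.020: state=(0.506, -1.229)
t=0.030: state=(0.494, -1.266)
continuing one RK4 step at a time; state shown every 20 steps (Δt=0.2):
t=0.200: state=(0.238, -1.672)
t=0.400: state=(-0.095, -1.554)
t=0.600: state=(-0.349, -0.915)
t=0.800: state=(-0.447, -0.061)
t=1.000: state=(-0.380, 0.693)
t=1.200: state=(-0.192, 1.114)
t=1.400: state=(0.036, 1.093)
t=1.600: state=(0.219, 0.695)
t=1.800: state=(0.301, 0.113)
t=2.000: state=(0.268, -0.425)
t=2.200: state=(0.146, -0.743)
t=2.400: state=(-0.009, -0.760)
t=2.600: state=(-0.140, -0.509)
t=2.800: state=(-0.203, -0.116)
t=3.000: state=(-0.187, 0.261)
t=3.200: state=(-0.108, 0.496)
t=3.400: state=(-0.003, 0.525)
t=3.470: state=(0.033, 0.488)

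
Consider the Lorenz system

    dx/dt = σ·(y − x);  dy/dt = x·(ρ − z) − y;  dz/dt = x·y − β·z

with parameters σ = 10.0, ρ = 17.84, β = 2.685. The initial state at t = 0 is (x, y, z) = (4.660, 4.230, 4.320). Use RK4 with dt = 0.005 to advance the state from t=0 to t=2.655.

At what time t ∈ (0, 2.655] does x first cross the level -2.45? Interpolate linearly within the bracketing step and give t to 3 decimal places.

t=0.000: state=(4.660, 4.230, 4.320)
step 1 (dt=0.005): k1=(-4.300, 58.773, 8.113), k2=(-2.723, 58.387, 8.696), k3=(-2.772, 58.434, 8.705), k4=(-1.240, 58.091, 9.295); state += dt/6·(k1+2k2+2k3+k4)
t=0.005: state=(4.646, 4.522, 4.364)
t=0.010: state=(4.647, 4.811, 4.413)
t=0.015: state=(4.662, 5.098, 4.469)
continuing one RK4 step at a time; state shown every 20 steps (Δt=0.1):
t=0.100: state=(6.527, 10.122, 6.768)
t=0.200: state=(10.827, 14.934, 15.303)
t=0.300: state=(12.089, 9.576, 25.587)
t=0.400: state=(7.116, 1.324, 23.910)
t=0.500: state=(2.606, -0.396, 18.361)
t=0.600: state=(0.777, -0.162, 13.995)
t=0.700: state=(0.282, 0.088, 10.698)
t=0.800: state=(0.226, 0.268, 8.182)
t=0.900: state=(0.337, 0.519, 6.265)
t=1.000: state=(0.616, 1.015, 4.821)
t=1.100: state=(1.212, 2.061, 3.807)
t=1.200: state=(2.482, 4.290, 3.418)
t=1.300: state=(5.120, 8.738, 4.777)
t=1.400: state=(9.696, 14.803, 11.617)
t=1.500: state=(12.925, 12.658, 24.358)
t=1.600: state=(8.740, 2.243, 25.833)
t=1.700: state=(3.124, -0.936, 19.889)
t=1.800: state=(0.550, -0.864, 15.073)
t=1.900: state=(-0.296, -0.785, 11.521)
t=2.000: state=(-0.697, -1.092, 8.850)
t=2.100: state=(-1.208, -1.888, 6.889)
t=2.200: state=(-2.186, -3.545, 5.666)
t=2.215: state=(-2.401, -3.909, 5.568)
next step: t=2.220: state=(-2.478, -4.039, 5.542) — x has crossed -2.45
linear interpolation between t=2.215 (-2.40092) and t=2.220 (-2.47766) → t≈2.218

t = 2.218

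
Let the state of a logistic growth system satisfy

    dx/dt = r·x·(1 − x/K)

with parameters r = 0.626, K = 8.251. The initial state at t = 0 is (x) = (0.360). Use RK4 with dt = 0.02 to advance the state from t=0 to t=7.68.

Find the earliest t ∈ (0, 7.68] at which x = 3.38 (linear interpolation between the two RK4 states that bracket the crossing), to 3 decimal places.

t = 4.348

t=0.000: state=(0.360)
step 1 (dt=0.02): k1=(0.216), k2=(0.217), k3=(0.217), k4=(0.218); state += dt/6·(k1+2k2+2k3+k4)
t=0.020: state=(0.364)
t=0.040: state=(0.369)
t=0.060: state=(0.373)
continuing one RK4 step at a time; state shown every 25 steps (Δt=0.5):
t=0.500: state=(0.485)
t=1.000: state=(0.649)
t=1.500: state=(0.862)
t=2.000: state=(1.135)
t=2.500: state=(1.478)
t=3.000: state=(1.896)
t=3.500: state=(2.391)
t=4.000: state=(2.955)
t=4.340: state=(3.370)
next step: t=4.360: state=(3.395) — x has crossed 3.38
linear interpolation between t=4.340 (3.36981) and t=4.360 (3.39479) → t≈4.348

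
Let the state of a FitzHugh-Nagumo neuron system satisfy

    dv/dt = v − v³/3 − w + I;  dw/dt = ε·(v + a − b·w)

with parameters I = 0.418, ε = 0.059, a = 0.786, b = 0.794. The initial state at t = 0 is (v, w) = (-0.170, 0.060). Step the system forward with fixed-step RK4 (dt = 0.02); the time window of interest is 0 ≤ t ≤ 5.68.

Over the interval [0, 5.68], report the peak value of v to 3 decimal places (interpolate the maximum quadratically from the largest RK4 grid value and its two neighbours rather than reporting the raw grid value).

max v = 1.733

t=0.000: state=(-0.170, 0.060)
step 1 (dt=0.02): k1=(0.190, 0.034), k2=(0.191, 0.034), k3=(0.191, 0.034), k4=(0.193, 0.034); state += dt/6·(k1+2k2+2k3+k4)
t=0.020: state=(-0.166, 0.061)
t=0.040: state=(-0.162, 0.061)
t=0.060: state=(-0.158, 0.062)
continuing one RK4 step at a time; state shown every 10 steps (Δt=0.2):
t=0.200: state=(-0.129, 0.067)
t=0.400: state=(-0.080, 0.074)
t=0.600: state=(-0.023, 0.082)
t=0.800: state=(0.046, 0.091)
t=1.000: state=(0.127, 0.100)
t=1.200: state=(0.224, 0.111)
t=1.400: state=(0.339, 0.122)
t=1.600: state=(0.473, 0.135)
t=1.800: state=(0.627, 0.149)
t=2.000: state=(0.797, 0.165)
t=2.200: state=(0.976, 0.184)
t=2.400: state=(1.153, 0.204)
t=2.600: state=(1.314, 0.225)
t=2.800: state=(1.450, 0.249)
t=3.000: state=(1.555, 0.273)
t=3.200: state=(1.630, 0.299)
t=3.400: state=(1.679, 0.325)
t=3.600: state=(1.709, 0.351)
t=3.800: state=(1.726, 0.377)
t=4.000: state=(1.732, 0.403)
t=4.200: state=(1.732, 0.429)
t=4.400: state=(1.728, 0.454)
t=4.600: state=(1.721, 0.480)
t=4.800: state=(1.712, 0.505)
t=5.000: state=(1.702, 0.529)
t=5.200: state=(1.691, 0.553)
t=5.400: state=(1.680, 0.577)
t=5.600: state=(1.668, 0.601)
t=5.680: state=(1.663, 0.610)
largest grid value and its neighbours: v(4.080)=1.73286, v(4.100)=1.73289, v(4.120)=1.73288
parabola through these three points peaks at t≈4.103 with v≈1.73289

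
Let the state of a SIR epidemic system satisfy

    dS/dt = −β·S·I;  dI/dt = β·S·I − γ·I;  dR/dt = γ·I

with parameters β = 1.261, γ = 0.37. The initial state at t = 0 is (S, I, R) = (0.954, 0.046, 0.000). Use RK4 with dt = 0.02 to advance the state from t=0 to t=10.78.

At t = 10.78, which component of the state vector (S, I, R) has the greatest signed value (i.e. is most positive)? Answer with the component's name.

largest component: R

t=0.000: state=(0.954, 0.046, 0.000)
step 1 (dt=0.02): k1=(-0.055, 0.038, 0.017), k2=(-0.056, 0.039, 0.017), k3=(-0.056, 0.039, 0.017), k4=(-0.056, 0.039, 0.017); state += dt/6·(k1+2k2+2k3+k4)
t=0.020: state=(0.953, 0.047, 0.000)
t=0.040: state=(0.952, 0.048, 0.001)
t=0.060: state=(0.951, 0.048, 0.001)
continuing one RK4 step at a time; state shown every 25 steps (Δt=0.5):
t=0.500: state=(0.920, 0.069, 0.011)
t=1.000: state=(0.873, 0.101, 0.026)
t=1.500: state=(0.809, 0.143, 0.049)
t=2.000: state=(0.728, 0.193, 0.080)
t=2.500: state=(0.633, 0.246, 0.120)
t=3.000: state=(0.534, 0.296, 0.170)
t=3.500: state=(0.437, 0.334, 0.229)
t=4.000: state=(0.352, 0.356, 0.293)
t=4.500: state=(0.280, 0.360, 0.359)
t=5.000: state=(0.224, 0.351, 0.425)
t=5.500: state=(0.180, 0.331, 0.489)
t=6.000: state=(0.148, 0.305, 0.547)
t=6.500: state=(0.123, 0.276, 0.601)
t=7.000: state=(0.104, 0.246, 0.649)
t=7.500: state=(0.090, 0.218, 0.692)
t=8.000: state=(0.079, 0.191, 0.730)
t=8.500: state=(0.071, 0.166, 0.763)
t=9.000: state=(0.064, 0.144, 0.792)
t=9.500: state=(0.059, 0.124, 0.817)
t=10.000: state=(0.055, 0.107, 0.838)
t=10.500: state=(0.052, 0.092, 0.856)
t=10.780: state=(0.050, 0.085, 0.865)
compare at T: S=0.050, I=0.085, R=0.865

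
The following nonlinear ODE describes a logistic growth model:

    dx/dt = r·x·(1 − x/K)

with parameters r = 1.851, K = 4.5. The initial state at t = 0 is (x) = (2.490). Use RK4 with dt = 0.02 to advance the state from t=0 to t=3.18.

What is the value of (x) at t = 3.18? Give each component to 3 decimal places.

t=0.000: state=(2.490)
step 1 (dt=0.02): k1=(2.059), k2=(2.054), k3=(2.054), k4=(2.050); state += dt/6·(k1+2k2+2k3+k4)
t=0.020: state=(2.531)
t=0.040: state=(2.572)
t=0.060: state=(2.613)
continuing one RK4 step at a time; state shown every 10 steps (Δt=0.2):
t=0.200: state=(2.889)
t=0.400: state=(3.249)
t=0.600: state=(3.555)
t=0.800: state=(3.802)
t=1.000: state=(3.994)
t=1.200: state=(4.138)
t=1.400: state=(4.243)
t=1.600: state=(4.320)
t=1.800: state=(4.374)
t=2.000: state=(4.412)
t=2.200: state=(4.439)
t=2.400: state=(4.458)
t=2.600: state=(4.471)
t=2.800: state=(4.480)
t=3.000: state=(4.486)
t=3.180: state=(4.490)

(x) = (4.490)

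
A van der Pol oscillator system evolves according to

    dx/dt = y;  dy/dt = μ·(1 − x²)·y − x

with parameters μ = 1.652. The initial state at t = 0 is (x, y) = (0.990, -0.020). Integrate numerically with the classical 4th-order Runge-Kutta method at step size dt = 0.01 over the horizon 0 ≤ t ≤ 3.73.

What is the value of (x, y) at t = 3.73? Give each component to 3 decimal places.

(x, y) = (-1.298, 0.699)

t=0.000: state=(0.990, -0.020)
step 1 (dt=0.01): k1=(-0.020, -0.991), k2=(-0.025, -0.991), k3=(-0.025, -0.991), k4=(-0.030, -0.991); state += dt/6·(k1+2k2+2k3+k4)
t=0.010: state=(0.990, -0.030)
t=0.020: state=(0.989, -0.040)
t=0.030: state=(0.989, -0.050)
continuing one RK4 step at a time; state shown every 20 steps (Δt=0.2):
t=0.200: state=(0.966, -0.218)
t=0.400: state=(0.903, -0.419)
t=0.600: state=(0.798, -0.638)
t=0.800: state=(0.645, -0.904)
t=1.000: state=(0.430, -1.263)
t=1.200: state=(0.129, -1.775)
t=1.400: state=(-0.291, -2.440)
t=1.600: state=(-0.836, -2.922)
t=1.800: state=(-1.394, -2.449)
t=2.000: state=(-1.762, -1.215)
t=2.200: state=(-1.904, -0.294)
t=2.400: state=(-1.914, 0.133)
t=2.600: state=(-1.867, 0.312)
t=2.800: state=(-1.795, 0.399)
t=3.000: state=(-1.709, 0.456)
t=3.200: state=(-1.613, 0.508)
t=3.400: state=(-1.505, 0.567)
t=3.600: state=(-1.385, 0.639)
t=3.730: state=(-1.298, 0.699)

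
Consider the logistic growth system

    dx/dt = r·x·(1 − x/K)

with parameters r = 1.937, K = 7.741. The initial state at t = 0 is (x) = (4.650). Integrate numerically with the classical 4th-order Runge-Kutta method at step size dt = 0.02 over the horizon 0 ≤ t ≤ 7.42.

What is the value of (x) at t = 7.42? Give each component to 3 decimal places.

(x) = (7.741)

t=0.000: state=(4.650)
step 1 (dt=0.02): k1=(3.597), k2=(3.582), k3=(3.582), k4=(3.567); state += dt/6·(k1+2k2+2k3+k4)
t=0.020: state=(4.722)
t=0.040: state=(4.793)
t=0.060: state=(4.863)
continuing one RK4 step at a time; state shown every 25 steps (Δt=0.5):
t=0.500: state=(6.181)
t=1.000: state=(7.064)
t=1.500: state=(7.469)
t=2.000: state=(7.636)
t=2.500: state=(7.701)
t=3.000: state=(7.726)
t=3.500: state=(7.735)
t=4.000: state=(7.739)
t=4.500: state=(7.740)
t=5.000: state=(7.741)
t=5.500: state=(7.741)
t=6.000: state=(7.741)
t=6.500: state=(7.741)
t=7.000: state=(7.741)
t=7.420: state=(7.741)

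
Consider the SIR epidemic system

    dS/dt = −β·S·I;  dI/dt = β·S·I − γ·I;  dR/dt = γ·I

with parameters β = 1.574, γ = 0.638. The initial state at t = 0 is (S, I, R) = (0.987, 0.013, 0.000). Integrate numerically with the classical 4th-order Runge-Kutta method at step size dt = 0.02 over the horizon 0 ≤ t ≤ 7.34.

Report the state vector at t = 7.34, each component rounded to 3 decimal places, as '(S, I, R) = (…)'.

t=0.000: state=(0.987, 0.013, 0.000)
step 1 (dt=0.02): k1=(-0.020, 0.012, 0.008), k2=(-0.020, 0.012, 0.008), k3=(-0.020, 0.012, 0.008), k4=(-0.021, 0.012, 0.008); state += dt/6·(k1+2k2+2k3+k4)
t=0.020: state=(0.987, 0.013, 0.000)
t=0.040: state=(0.986, 0.013, 0.000)
t=0.060: state=(0.986, 0.014, 0.001)
continuing one RK4 step at a time; state shown every 25 steps (Δt=0.5):
t=0.500: state=(0.974, 0.020, 0.005)
t=1.000: state=(0.955, 0.032, 0.013)
t=1.500: state=(0.925, 0.048, 0.026)
t=2.000: state=(0.883, 0.072, 0.045)
t=2.500: state=(0.825, 0.102, 0.073)
t=3.000: state=(0.751, 0.138, 0.111)
t=3.500: state=(0.663, 0.176, 0.161)
t=4.000: state=(0.570, 0.207, 0.222)
t=4.500: state=(0.480, 0.228, 0.292)
t=5.000: state=(0.400, 0.234, 0.366)
t=5.500: state=(0.333, 0.227, 0.440)
t=6.000: state=(0.281, 0.210, 0.510)
t=6.500: state=(0.240, 0.187, 0.573)
t=7.000: state=(0.209, 0.162, 0.629)
t=7.340: state=(0.193, 0.145, 0.662)

(S, I, R) = (0.193, 0.145, 0.662)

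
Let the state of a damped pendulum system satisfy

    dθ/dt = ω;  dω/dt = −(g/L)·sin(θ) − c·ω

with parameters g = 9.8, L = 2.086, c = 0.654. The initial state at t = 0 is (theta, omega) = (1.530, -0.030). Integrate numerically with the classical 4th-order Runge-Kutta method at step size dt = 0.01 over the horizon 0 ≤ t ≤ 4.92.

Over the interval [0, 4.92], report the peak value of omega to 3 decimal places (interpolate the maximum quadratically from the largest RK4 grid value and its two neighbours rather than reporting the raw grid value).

t=0.000: state=(1.530, -0.030)
step 1 (dt=0.01): k1=(-0.030, -4.674), k2=(-0.053, -4.659), k3=(-0.053, -4.659), k4=(-0.077, -4.644); state += dt/6·(k1+2k2+2k3+k4)
t=0.010: state=(1.529, -0.077)
t=0.020: state=(1.528, -0.123)
t=0.030: state=(1.527, -0.169)
continuing one RK4 step at a time; state shown every 20 steps (Δt=0.2):
t=0.200: state=(1.435, -0.904)
t=0.400: state=(1.177, -1.643)
t=0.600: state=(0.791, -2.173)
t=0.800: state=(0.330, -2.369)
t=1.000: state=(-0.129, -2.159)
t=1.200: state=(-0.510, -1.608)
t=1.400: state=(-0.761, -0.879)
t=1.600: state=(-0.860, -0.125)
t=1.800: state=(-0.816, 0.551)
t=2.000: state=(-0.650, 1.077)
t=2.200: state=(-0.400, 1.387)
t=2.400: state=(-0.113, 1.437)
t=2.600: state=(0.158, 1.235)
t=2.800: state=(0.369, 0.847)
t=3.000: state=(0.491, 0.369)
t=3.200: state=(0.517, -0.108)
t=3.400: state=(0.453, -0.510)
t=3.600: state=(0.321, -0.782)
t=3.800: state=(0.151, -0.892)
t=4.000: state=(-0.024, -0.836)
t=4.200: state=(-0.174, -0.642)
t=4.400: state=(-0.275, -0.362)
t=4.600: state=(-0.317, -0.056)
t=4.800: state=(-0.300, 0.222)
t=4.920: state=(-0.265, 0.357)
largest grid value and its neighbours: omega(2.330)=1.44986, omega(2.340)=1.45001, omega(2.350)=1.44951
parabola through these three points peaks at t≈2.337 with omega≈1.45004

max omega = 1.450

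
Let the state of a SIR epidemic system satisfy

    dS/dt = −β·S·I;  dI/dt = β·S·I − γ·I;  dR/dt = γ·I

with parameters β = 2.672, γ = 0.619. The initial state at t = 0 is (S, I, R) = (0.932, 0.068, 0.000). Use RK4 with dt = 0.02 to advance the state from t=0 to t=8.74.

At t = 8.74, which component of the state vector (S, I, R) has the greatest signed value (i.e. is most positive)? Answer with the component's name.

largest component: R

t=0.000: state=(0.932, 0.068, 0.000)
step 1 (dt=0.02): k1=(-0.169, 0.127, 0.042), k2=(-0.172, 0.129, 0.043), k3=(-0.172, 0.129, 0.043), k4=(-0.175, 0.131, 0.044); state += dt/6·(k1+2k2+2k3+k4)
t=0.020: state=(0.929, 0.071, 0.001)
t=0.040: state=(0.925, 0.073, 0.002)
t=0.060: state=(0.921, 0.076, 0.003)
continuing one RK4 step at a time; state shown every 25 steps (Δt=0.5):
t=0.500: state=(0.805, 0.161, 0.034)
t=1.000: state=(0.592, 0.303, 0.105)
t=1.500: state=(0.363, 0.419, 0.218)
t=2.000: state=(0.202, 0.444, 0.354)
t=2.500: state=(0.114, 0.400, 0.486)
t=3.000: state=(0.070, 0.331, 0.599)
t=3.500: state=(0.047, 0.262, 0.691)
t=4.000: state=(0.035, 0.203, 0.762)
t=4.500: state=(0.027, 0.155, 0.818)
t=5.000: state=(0.023, 0.118, 0.859)
t=5.500: state=(0.020, 0.089, 0.891)
t=6.000: state=(0.018, 0.067, 0.915)
t=6.500: state=(0.017, 0.050, 0.933)
t=7.000: state=(0.016, 0.038, 0.947)
t=7.500: state=(0.015, 0.028, 0.957)
t=8.000: state=(0.015, 0.021, 0.964)
t=8.500: state=(0.014, 0.016, 0.970)
t=8.740: state=(0.014, 0.014, 0.972)
compare at T: S=0.014, I=0.014, R=0.972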